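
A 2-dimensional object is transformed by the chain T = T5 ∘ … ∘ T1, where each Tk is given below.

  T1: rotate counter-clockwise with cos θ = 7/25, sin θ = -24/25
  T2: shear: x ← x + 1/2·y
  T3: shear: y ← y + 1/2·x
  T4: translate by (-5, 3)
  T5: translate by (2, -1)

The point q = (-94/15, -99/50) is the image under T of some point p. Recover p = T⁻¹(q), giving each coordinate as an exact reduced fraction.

p = (5/3, -8/3)

T1 = [7/25 24/25 0; -24/25 7/25 0; 0 0 1]
T2·T1 = [-1/5 11/10 0; -24/25 7/25 0; 0 0 1]
T3·…·T1 = [-1/5 11/10 0; -53/50 83/100 0; 0 0 1]
T4·…·T1 = [-1/5 11/10 -5; -53/50 83/100 3; 0 0 1]
T5·…·T1 = [-1/5 11/10 -3; -53/50 83/100 2; 0 0 1]
det M = 1; M⁻¹ = [83/100 -11/10 469/100; 53/50 -1/5 179/50; 0 0 1]
M⁻¹ · (-94/15, -99/50)ᵀ = (5/3, -8/3)ᵀ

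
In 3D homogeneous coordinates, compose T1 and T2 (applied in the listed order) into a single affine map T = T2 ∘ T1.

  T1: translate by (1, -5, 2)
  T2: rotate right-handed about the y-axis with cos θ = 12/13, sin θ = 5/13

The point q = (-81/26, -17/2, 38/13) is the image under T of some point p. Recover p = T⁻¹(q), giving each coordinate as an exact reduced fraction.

p = (-5, -7/2, -1/2)

T1 = [1 0 0 1; 0 1 0 -5; 0 0 1 2; 0 0 0 1]
T2·T1 = [12/13 0 5/13 22/13; 0 1 0 -5; -5/13 0 12/13 19/13; 0 0 0 1]
det M = 1; M⁻¹ = [12/13 0 -5/13 -1; 0 1 0 5; 5/13 0 12/13 -2; 0 0 0 1]
M⁻¹ · (-81/26, -17/2, 38/13)ᵀ = (-5, -7/2, -1/2)ᵀ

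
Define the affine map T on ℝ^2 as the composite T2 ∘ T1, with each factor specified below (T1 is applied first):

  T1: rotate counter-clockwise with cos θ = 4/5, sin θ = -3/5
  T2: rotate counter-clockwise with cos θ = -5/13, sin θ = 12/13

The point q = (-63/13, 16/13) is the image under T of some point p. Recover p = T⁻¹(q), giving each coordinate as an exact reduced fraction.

T1 = [4/5 3/5 0; -3/5 4/5 0; 0 0 1]
T2·T1 = [16/65 -63/65 0; 63/65 16/65 0; 0 0 1]
det M = 1; M⁻¹ = [16/65 63/65 0; -63/65 16/65 0; 0 0 1]
M⁻¹ · (-63/13, 16/13)ᵀ = (0, 5)ᵀ

p = (0, 5)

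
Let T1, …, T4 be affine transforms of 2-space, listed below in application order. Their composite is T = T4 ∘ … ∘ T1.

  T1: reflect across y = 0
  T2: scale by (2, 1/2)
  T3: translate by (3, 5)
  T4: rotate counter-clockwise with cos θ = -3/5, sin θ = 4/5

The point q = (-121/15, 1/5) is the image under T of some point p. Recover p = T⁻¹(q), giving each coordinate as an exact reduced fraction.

p = (1, -8/3)

T1 = [1 0 0; 0 -1 0; 0 0 1]
T2·T1 = [2 0 0; 0 -1/2 0; 0 0 1]
T3·…·T1 = [2 0 3; 0 -1/2 5; 0 0 1]
T4·…·T1 = [-6/5 2/5 -29/5; 8/5 3/10 -3/5; 0 0 1]
det M = -1; M⁻¹ = [-3/10 2/5 -3/2; 8/5 6/5 10; 0 0 1]
M⁻¹ · (-121/15, 1/5)ᵀ = (1, -8/3)ᵀ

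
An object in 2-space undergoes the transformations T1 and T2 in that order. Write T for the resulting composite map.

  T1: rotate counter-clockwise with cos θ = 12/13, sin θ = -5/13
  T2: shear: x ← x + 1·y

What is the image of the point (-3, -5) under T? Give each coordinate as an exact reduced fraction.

T1 rotate counter-clockwise with cos θ = 12/13, sin θ = -5/13: (-3, -5) → (-61/13, -45/13)
T2 shear: x ← x + 1·y: (-61/13, -45/13) → (-106/13, -45/13)

T(p) = (-106/13, -45/13)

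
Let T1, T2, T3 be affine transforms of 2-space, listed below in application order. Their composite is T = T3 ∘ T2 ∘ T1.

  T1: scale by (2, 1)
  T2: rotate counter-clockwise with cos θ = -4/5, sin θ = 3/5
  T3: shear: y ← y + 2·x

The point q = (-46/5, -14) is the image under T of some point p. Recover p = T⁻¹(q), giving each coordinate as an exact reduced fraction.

p = (5, 2)

T1 = [2 0 0; 0 1 0; 0 0 1]
T2·T1 = [-8/5 -3/5 0; 6/5 -4/5 0; 0 0 1]
T3·…·T1 = [-8/5 -3/5 0; -2 -2 0; 0 0 1]
det M = 2; M⁻¹ = [-1 3/10 0; 1 -4/5 0; 0 0 1]
M⁻¹ · (-46/5, -14)ᵀ = (5, 2)ᵀ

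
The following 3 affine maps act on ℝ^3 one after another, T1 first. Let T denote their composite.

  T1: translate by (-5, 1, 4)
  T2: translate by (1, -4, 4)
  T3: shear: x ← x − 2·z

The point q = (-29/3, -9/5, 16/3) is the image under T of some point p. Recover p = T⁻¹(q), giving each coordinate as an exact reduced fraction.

T1 = [1 0 0 -5; 0 1 0 1; 0 0 1 4; 0 0 0 1]
T2·T1 = [1 0 0 -4; 0 1 0 -3; 0 0 1 8; 0 0 0 1]
T3·…·T1 = [1 0 -2 -20; 0 1 0 -3; 0 0 1 8; 0 0 0 1]
det M = 1; M⁻¹ = [1 0 2 4; 0 1 0 3; 0 0 1 -8; 0 0 0 1]
M⁻¹ · (-29/3, -9/5, 16/3)ᵀ = (5, 6/5, -8/3)ᵀ

p = (5, 6/5, -8/3)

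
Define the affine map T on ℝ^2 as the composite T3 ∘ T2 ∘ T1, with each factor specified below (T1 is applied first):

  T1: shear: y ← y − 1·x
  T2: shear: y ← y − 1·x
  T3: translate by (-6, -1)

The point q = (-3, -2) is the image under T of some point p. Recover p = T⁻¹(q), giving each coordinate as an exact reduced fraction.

p = (3, 5)

T1 = [1 0 0; -1 1 0; 0 0 1]
T2·T1 = [1 0 0; -2 1 0; 0 0 1]
T3·…·T1 = [1 0 -6; -2 1 -1; 0 0 1]
det M = 1; M⁻¹ = [1 0 6; 2 1 13; 0 0 1]
M⁻¹ · (-3, -2)ᵀ = (3, 5)ᵀ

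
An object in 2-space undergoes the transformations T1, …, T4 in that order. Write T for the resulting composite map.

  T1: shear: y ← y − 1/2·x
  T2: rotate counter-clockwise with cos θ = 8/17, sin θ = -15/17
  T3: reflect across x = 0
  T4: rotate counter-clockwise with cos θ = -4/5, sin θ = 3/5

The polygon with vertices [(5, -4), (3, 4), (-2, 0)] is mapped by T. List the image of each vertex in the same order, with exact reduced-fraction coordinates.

image vertices: (151/85, 1361/170), (321/85, -169/170), (-118/85, -149/85)

T1 shear: y ← y − 1/2·x: (5, -4) → (5, -13/2); (3, 4) → (3, 5/2); (-2, 0) → (-2, 1)
T2 rotate counter-clockwise with cos θ = 8/17, sin θ = -15/17: (5, -13/2) → (-115/34, -127/17); (3, 5/2) → (123/34, -25/17); (-2, 1) → (-1/17, 38/17)
T3 reflect across x = 0: (-115/34, -127/17) → (115/34, -127/17); (123/34, -25/17) → (-123/34, -25/17); (-1/17, 38/17) → (1/17, 38/17)
T4 rotate counter-clockwise with cos θ = -4/5, sin θ = 3/5: (115/34, -127/17) → (151/85, 1361/170); (-123/34, -25/17) → (321/85, -169/170); (1/17, 38/17) → (-118/85, -149/85)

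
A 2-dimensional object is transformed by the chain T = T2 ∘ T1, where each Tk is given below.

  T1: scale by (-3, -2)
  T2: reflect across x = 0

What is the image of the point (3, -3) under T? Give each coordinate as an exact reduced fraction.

T(p) = (9, 6)

T1 scale by (-3, -2): (3, -3) → (-9, 6)
T2 reflect across x = 0: (-9, 6) → (9, 6)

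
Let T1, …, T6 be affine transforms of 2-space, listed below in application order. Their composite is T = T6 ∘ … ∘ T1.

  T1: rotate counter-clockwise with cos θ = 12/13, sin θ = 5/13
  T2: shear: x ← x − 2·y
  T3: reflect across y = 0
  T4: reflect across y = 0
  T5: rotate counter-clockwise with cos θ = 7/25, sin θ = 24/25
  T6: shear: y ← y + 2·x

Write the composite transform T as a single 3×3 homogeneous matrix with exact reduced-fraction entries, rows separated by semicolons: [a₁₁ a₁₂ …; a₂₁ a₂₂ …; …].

T = [-106/325 -491/325 0; -129/325 -1594/325 0; 0 0 1]

T1 = [12/13 -5/13 0; 5/13 12/13 0; 0 0 1]
T2·T1 = [2/13 -29/13 0; 5/13 12/13 0; 0 0 1]
T3·…·T1 = [2/13 -29/13 0; -5/13 -12/13 0; 0 0 1]
T4·…·T1 = [2/13 -29/13 0; 5/13 12/13 0; 0 0 1]
T5·…·T1 = [-106/325 -491/325 0; 83/325 -612/325 0; 0 0 1]
T6·…·T1 = [-106/325 -491/325 0; -129/325 -1594/325 0; 0 0 1]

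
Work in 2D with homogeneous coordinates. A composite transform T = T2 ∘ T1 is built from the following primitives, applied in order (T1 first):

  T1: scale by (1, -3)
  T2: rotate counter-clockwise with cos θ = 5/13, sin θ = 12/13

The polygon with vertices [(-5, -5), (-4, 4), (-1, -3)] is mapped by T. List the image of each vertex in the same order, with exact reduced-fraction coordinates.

image vertices: (-205/13, 15/13), (124/13, -108/13), (-113/13, 33/13)

T1 scale by (1, -3): (-5, -5) → (-5, 15); (-4, 4) → (-4, -12); (-1, -3) → (-1, 9)
T2 rotate counter-clockwise with cos θ = 5/13, sin θ = 12/13: (-5, 15) → (-205/13, 15/13); (-4, -12) → (124/13, -108/13); (-1, 9) → (-113/13, 33/13)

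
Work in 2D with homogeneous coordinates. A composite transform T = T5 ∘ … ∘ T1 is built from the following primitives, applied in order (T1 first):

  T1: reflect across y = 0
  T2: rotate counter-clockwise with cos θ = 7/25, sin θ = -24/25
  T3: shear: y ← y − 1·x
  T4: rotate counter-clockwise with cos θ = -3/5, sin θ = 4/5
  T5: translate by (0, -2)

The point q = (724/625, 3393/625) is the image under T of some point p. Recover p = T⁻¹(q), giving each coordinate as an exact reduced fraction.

T1 = [1 0 0; 0 -1 0; 0 0 1]
T2·T1 = [7/25 -24/25 0; -24/25 -7/25 0; 0 0 1]
T3·…·T1 = [7/25 -24/25 0; -31/25 17/25 0; 0 0 1]
T4·…·T1 = [103/125 4/125 0; 121/125 -147/125 0; 0 0 1]
T5·…·T1 = [103/125 4/125 0; 121/125 -147/125 -2; 0 0 1]
det M = -1; M⁻¹ = [147/125 4/125 8/125; 121/125 -103/125 -206/125; 0 0 1]
M⁻¹ · (724/625, 3393/625)ᵀ = (8/5, -5)ᵀ

p = (8/5, -5)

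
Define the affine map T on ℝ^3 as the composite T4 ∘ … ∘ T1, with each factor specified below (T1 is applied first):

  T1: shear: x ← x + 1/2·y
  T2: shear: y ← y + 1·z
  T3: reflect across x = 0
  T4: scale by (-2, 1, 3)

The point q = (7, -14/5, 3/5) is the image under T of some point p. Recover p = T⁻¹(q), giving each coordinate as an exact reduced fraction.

T1 = [1 1/2 0 0; 0 1 0 0; 0 0 1 0; 0 0 0 1]
T2·T1 = [1 1/2 0 0; 0 1 1 0; 0 0 1 0; 0 0 0 1]
T3·…·T1 = [-1 -1/2 0 0; 0 1 1 0; 0 0 1 0; 0 0 0 1]
T4·…·T1 = [2 1 0 0; 0 1 1 0; 0 0 3 0; 0 0 0 1]
det M = 6; M⁻¹ = [1/2 -1/2 1/6 0; 0 1 -1/3 0; 0 0 1/3 0; 0 0 0 1]
M⁻¹ · (7, -14/5, 3/5)ᵀ = (5, -3, 1/5)ᵀ

p = (5, -3, 1/5)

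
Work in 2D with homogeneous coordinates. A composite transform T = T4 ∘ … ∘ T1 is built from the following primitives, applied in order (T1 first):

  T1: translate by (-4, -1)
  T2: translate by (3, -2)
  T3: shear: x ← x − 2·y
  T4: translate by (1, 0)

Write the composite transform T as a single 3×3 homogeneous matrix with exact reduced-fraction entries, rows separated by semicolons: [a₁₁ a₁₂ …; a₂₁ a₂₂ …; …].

T1 = [1 0 -4; 0 1 -1; 0 0 1]
T2·T1 = [1 0 -1; 0 1 -3; 0 0 1]
T3·…·T1 = [1 -2 5; 0 1 -3; 0 0 1]
T4·…·T1 = [1 -2 6; 0 1 -3; 0 0 1]

T = [1 -2 6; 0 1 -3; 0 0 1]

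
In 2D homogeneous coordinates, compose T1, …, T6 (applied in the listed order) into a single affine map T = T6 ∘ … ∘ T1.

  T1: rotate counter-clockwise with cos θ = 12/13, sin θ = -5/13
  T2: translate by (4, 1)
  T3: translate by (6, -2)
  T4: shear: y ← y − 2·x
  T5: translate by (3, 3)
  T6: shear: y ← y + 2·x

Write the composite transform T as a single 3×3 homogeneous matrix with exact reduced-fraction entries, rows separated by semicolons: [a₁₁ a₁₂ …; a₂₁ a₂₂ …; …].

T = [12/13 5/13 13; -5/13 12/13 8; 0 0 1]

T1 = [12/13 5/13 0; -5/13 12/13 0; 0 0 1]
T2·T1 = [12/13 5/13 4; -5/13 12/13 1; 0 0 1]
T3·…·T1 = [12/13 5/13 10; -5/13 12/13 -1; 0 0 1]
T4·…·T1 = [12/13 5/13 10; -29/13 2/13 -21; 0 0 1]
T5·…·T1 = [12/13 5/13 13; -29/13 2/13 -18; 0 0 1]
T6·…·T1 = [12/13 5/13 13; -5/13 12/13 8; 0 0 1]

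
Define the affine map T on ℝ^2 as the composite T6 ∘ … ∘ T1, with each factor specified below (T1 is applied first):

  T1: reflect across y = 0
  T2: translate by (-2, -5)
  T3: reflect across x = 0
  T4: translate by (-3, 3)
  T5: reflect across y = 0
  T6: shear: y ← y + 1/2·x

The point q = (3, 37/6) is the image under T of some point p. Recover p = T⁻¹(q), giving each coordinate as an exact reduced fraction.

T1 = [1 0 0; 0 -1 0; 0 0 1]
T2·T1 = [1 0 -2; 0 -1 -5; 0 0 1]
T3·…·T1 = [-1 0 2; 0 -1 -5; 0 0 1]
T4·…·T1 = [-1 0 -1; 0 -1 -2; 0 0 1]
T5·…·T1 = [-1 0 -1; 0 1 2; 0 0 1]
T6·…·T1 = [-1 0 -1; -1/2 1 3/2; 0 0 1]
det M = -1; M⁻¹ = [-1 0 -1; -1/2 1 -2; 0 0 1]
M⁻¹ · (3, 37/6)ᵀ = (-4, 8/3)ᵀ

p = (-4, 8/3)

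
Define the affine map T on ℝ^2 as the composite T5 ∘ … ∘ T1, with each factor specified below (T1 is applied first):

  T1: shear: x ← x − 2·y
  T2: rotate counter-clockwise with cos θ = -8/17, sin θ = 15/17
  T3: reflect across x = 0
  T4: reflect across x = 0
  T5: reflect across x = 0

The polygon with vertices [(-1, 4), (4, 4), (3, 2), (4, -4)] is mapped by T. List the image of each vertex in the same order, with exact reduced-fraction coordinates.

image vertices: (-12/17, -167/17), (28/17, -92/17), (22/17, -31/17), (36/17, 212/17)

T1 shear: x ← x − 2·y: (-1, 4) → (-9, 4); (4, 4) → (-4, 4); (3, 2) → (-1, 2); (4, -4) → (12, -4)
T2 rotate counter-clockwise with cos θ = -8/17, sin θ = 15/17: (-9, 4) → (12/17, -167/17); (-4, 4) → (-28/17, -92/17); (-1, 2) → (-22/17, -31/17); (12, -4) → (-36/17, 212/17)
T3 reflect across x = 0: (12/17, -167/17) → (-12/17, -167/17); (-28/17, -92/17) → (28/17, -92/17); (-22/17, -31/17) → (22/17, -31/17); (-36/17, 212/17) → (36/17, 212/17)
T4 reflect across x = 0: (-12/17, -167/17) → (12/17, -167/17); (28/17, -92/17) → (-28/17, -92/17); (22/17, -31/17) → (-22/17, -31/17); (36/17, 212/17) → (-36/17, 212/17)
T5 reflect across x = 0: (12/17, -167/17) → (-12/17, -167/17); (-28/17, -92/17) → (28/17, -92/17); (-22/17, -31/17) → (22/17, -31/17); (-36/17, 212/17) → (36/17, 212/17)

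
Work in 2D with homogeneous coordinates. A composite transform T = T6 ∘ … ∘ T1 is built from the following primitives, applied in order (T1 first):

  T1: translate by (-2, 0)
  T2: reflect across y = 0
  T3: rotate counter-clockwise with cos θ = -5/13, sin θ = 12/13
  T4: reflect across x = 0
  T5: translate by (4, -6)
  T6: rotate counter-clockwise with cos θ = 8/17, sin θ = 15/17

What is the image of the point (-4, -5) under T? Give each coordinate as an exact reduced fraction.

T(p) = (193/13, -10/13)

T1 translate by (-2, 0): (-4, -5) → (-6, -5)
T2 reflect across y = 0: (-6, -5) → (-6, 5)
T3 rotate counter-clockwise with cos θ = -5/13, sin θ = 12/13: (-6, 5) → (-30/13, -97/13)
T4 reflect across x = 0: (-30/13, -97/13) → (30/13, -97/13)
T5 translate by (4, -6): (30/13, -97/13) → (82/13, -175/13)
T6 rotate counter-clockwise with cos θ = 8/17, sin θ = 15/17: (82/13, -175/13) → (193/13, -10/13)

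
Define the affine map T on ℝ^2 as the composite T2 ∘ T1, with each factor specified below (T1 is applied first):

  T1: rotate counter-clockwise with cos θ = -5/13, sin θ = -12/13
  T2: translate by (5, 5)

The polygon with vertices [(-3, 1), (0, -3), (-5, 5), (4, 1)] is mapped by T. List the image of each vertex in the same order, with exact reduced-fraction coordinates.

image vertices: (92/13, 96/13), (29/13, 80/13), (150/13, 100/13), (57/13, 12/13)

T1 rotate counter-clockwise with cos θ = -5/13, sin θ = -12/13: (-3, 1) → (27/13, 31/13); (0, -3) → (-36/13, 15/13); (-5, 5) → (85/13, 35/13); (4, 1) → (-8/13, -53/13)
T2 translate by (5, 5): (27/13, 31/13) → (92/13, 96/13); (-36/13, 15/13) → (29/13, 80/13); (85/13, 35/13) → (150/13, 100/13); (-8/13, -53/13) → (57/13, 12/13)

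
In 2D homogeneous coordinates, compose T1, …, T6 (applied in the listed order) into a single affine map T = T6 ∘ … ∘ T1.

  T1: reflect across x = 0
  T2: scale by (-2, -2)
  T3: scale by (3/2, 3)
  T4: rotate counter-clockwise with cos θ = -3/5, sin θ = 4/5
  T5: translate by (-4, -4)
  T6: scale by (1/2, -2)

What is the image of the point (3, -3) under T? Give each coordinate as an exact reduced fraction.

T1 reflect across x = 0: (3, -3) → (-3, -3)
T2 scale by (-2, -2): (-3, -3) → (6, 6)
T3 scale by (3/2, 3): (6, 6) → (9, 18)
T4 rotate counter-clockwise with cos θ = -3/5, sin θ = 4/5: (9, 18) → (-99/5, -18/5)
T5 translate by (-4, -4): (-99/5, -18/5) → (-119/5, -38/5)
T6 scale by (1/2, -2): (-119/5, -38/5) → (-119/10, 76/5)

T(p) = (-119/10, 76/5)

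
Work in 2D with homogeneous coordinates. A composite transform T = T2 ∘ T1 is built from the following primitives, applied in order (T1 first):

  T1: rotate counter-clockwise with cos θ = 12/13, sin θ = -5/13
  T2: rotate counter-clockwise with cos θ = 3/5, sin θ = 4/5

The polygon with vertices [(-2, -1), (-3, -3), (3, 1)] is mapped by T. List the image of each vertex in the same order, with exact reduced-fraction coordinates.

T1 rotate counter-clockwise with cos θ = 12/13, sin θ = -5/13: (-2, -1) → (-29/13, -2/13); (-3, -3) → (-51/13, -21/13); (3, 1) → (41/13, -3/13)
T2 rotate counter-clockwise with cos θ = 3/5, sin θ = 4/5: (-29/13, -2/13) → (-79/65, -122/65); (-51/13, -21/13) → (-69/65, -267/65); (41/13, -3/13) → (27/13, 31/13)

image vertices: (-79/65, -122/65), (-69/65, -267/65), (27/13, 31/13)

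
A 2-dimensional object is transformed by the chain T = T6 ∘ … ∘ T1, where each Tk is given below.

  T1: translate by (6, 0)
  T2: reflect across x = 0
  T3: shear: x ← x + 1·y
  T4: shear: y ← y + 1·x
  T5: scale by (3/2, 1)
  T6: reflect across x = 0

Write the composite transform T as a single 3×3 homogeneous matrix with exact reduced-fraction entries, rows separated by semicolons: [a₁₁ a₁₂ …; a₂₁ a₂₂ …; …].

T = [3/2 -3/2 9; -1 2 -6; 0 0 1]

T1 = [1 0 6; 0 1 0; 0 0 1]
T2·T1 = [-1 0 -6; 0 1 0; 0 0 1]
T3·…·T1 = [-1 1 -6; 0 1 0; 0 0 1]
T4·…·T1 = [-1 1 -6; -1 2 -6; 0 0 1]
T5·…·T1 = [-3/2 3/2 -9; -1 2 -6; 0 0 1]
T6·…·T1 = [3/2 -3/2 9; -1 2 -6; 0 0 1]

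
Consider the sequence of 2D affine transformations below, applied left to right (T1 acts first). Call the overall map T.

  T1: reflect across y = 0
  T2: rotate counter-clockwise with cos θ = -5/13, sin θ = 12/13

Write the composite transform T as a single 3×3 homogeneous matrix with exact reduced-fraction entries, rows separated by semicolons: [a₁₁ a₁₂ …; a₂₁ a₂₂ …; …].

T = [-5/13 12/13 0; 12/13 5/13 0; 0 0 1]

T1 = [1 0 0; 0 -1 0; 0 0 1]
T2·T1 = [-5/13 12/13 0; 12/13 5/13 0; 0 0 1]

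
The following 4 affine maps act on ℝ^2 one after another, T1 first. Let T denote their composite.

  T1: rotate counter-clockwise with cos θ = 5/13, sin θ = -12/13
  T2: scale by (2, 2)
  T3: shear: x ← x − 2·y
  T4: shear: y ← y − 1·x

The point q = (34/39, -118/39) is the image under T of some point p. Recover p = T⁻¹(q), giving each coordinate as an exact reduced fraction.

T1 = [5/13 12/13 0; -12/13 5/13 0; 0 0 1]
T2·T1 = [10/13 24/13 0; -24/13 10/13 0; 0 0 1]
T3·…·T1 = [58/13 4/13 0; -24/13 10/13 0; 0 0 1]
T4·…·T1 = [58/13 4/13 0; -82/13 6/13 0; 0 0 1]
det M = 4; M⁻¹ = [3/26 -1/13 0; 41/26 29/26 0; 0 0 1]
M⁻¹ · (34/39, -118/39)ᵀ = (1/3, -2)ᵀ

p = (1/3, -2)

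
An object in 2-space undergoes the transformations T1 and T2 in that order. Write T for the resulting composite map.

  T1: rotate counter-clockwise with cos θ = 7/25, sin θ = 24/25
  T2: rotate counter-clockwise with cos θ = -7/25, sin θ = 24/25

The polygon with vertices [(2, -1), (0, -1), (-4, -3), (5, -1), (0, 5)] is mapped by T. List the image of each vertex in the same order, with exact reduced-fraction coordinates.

image vertices: (-2, 1), (0, 1), (4, 3), (-5, 1), (0, -5)

T1 rotate counter-clockwise with cos θ = 7/25, sin θ = 24/25: (2, -1) → (38/25, 41/25); (0, -1) → (24/25, -7/25); (-4, -3) → (44/25, -117/25); (5, -1) → (59/25, 113/25); (0, 5) → (-24/5, 7/5)
T2 rotate counter-clockwise with cos θ = -7/25, sin θ = 24/25: (38/25, 41/25) → (-2, 1); (24/25, -7/25) → (0, 1); (44/25, -117/25) → (4, 3); (59/25, 113/25) → (-5, 1); (-24/5, 7/5) → (0, -5)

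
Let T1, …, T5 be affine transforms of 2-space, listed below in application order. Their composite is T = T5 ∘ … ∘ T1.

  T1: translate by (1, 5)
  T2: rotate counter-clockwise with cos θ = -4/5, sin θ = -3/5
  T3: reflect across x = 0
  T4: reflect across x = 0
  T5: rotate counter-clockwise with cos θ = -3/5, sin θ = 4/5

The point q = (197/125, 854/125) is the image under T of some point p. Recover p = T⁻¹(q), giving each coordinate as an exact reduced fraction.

T1 = [1 0 1; 0 1 5; 0 0 1]
T2·T1 = [-4/5 3/5 11/5; -3/5 -4/5 -23/5; 0 0 1]
T3·…·T1 = [4/5 -3/5 -11/5; -3/5 -4/5 -23/5; 0 0 1]
T4·…·T1 = [-4/5 3/5 11/5; -3/5 -4/5 -23/5; 0 0 1]
T5·…·T1 = [24/25 7/25 59/25; -7/25 24/25 113/25; 0 0 1]
det M = 1; M⁻¹ = [24/25 -7/25 -1; 7/25 24/25 -5; 0 0 1]
M⁻¹ · (197/125, 854/125)ᵀ = (-7/5, 2)ᵀ

p = (-7/5, 2)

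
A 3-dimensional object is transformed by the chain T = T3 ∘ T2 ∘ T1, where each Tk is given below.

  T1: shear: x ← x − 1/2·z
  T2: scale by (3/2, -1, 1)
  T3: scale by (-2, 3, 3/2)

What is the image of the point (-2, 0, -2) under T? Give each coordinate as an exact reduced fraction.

T(p) = (3, 0, -3)

T1 shear: x ← x − 1/2·z: (-2, 0, -2) → (-1, 0, -2)
T2 scale by (3/2, -1, 1): (-1, 0, -2) → (-3/2, 0, -2)
T3 scale by (-2, 3, 3/2): (-3/2, 0, -2) → (3, 0, -3)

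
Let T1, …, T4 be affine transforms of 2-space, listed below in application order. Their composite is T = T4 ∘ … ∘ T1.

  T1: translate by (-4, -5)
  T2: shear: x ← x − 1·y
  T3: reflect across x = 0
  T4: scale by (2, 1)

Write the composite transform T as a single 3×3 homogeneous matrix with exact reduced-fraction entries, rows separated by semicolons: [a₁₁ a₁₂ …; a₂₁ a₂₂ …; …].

T = [-2 2 -2; 0 1 -5; 0 0 1]

T1 = [1 0 -4; 0 1 -5; 0 0 1]
T2·T1 = [1 -1 1; 0 1 -5; 0 0 1]
T3·…·T1 = [-1 1 -1; 0 1 -5; 0 0 1]
T4·…·T1 = [-2 2 -2; 0 1 -5; 0 0 1]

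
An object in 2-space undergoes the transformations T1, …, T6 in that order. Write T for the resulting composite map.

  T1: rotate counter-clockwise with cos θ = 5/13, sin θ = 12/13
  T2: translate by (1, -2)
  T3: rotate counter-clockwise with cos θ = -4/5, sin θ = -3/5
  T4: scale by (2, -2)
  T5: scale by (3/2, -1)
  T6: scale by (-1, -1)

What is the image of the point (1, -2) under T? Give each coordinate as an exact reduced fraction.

T1 rotate counter-clockwise with cos θ = 5/13, sin θ = 12/13: (1, -2) → (29/13, 2/13)
T2 translate by (1, -2): (29/13, 2/13) → (42/13, -24/13)
T3 rotate counter-clockwise with cos θ = -4/5, sin θ = -3/5: (42/13, -24/13) → (-48/13, -6/13)
T4 scale by (2, -2): (-48/13, -6/13) → (-96/13, 12/13)
T5 scale by (3/2, -1): (-96/13, 12/13) → (-144/13, -12/13)
T6 scale by (-1, -1): (-144/13, -12/13) → (144/13, 12/13)

T(p) = (144/13, 12/13)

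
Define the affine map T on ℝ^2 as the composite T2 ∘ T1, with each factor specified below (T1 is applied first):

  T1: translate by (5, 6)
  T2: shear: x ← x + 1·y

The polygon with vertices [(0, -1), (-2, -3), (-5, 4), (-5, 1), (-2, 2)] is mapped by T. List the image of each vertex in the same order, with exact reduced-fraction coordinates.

T1 translate by (5, 6): (0, -1) → (5, 5); (-2, -3) → (3, 3); (-5, 4) → (0, 10); (-5, 1) → (0, 7); (-2, 2) → (3, 8)
T2 shear: x ← x + 1·y: (5, 5) → (10, 5); (3, 3) → (6, 3); (0, 10) → (10, 10); (0, 7) → (7, 7); (3, 8) → (11, 8)

image vertices: (10, 5), (6, 3), (10, 10), (7, 7), (11, 8)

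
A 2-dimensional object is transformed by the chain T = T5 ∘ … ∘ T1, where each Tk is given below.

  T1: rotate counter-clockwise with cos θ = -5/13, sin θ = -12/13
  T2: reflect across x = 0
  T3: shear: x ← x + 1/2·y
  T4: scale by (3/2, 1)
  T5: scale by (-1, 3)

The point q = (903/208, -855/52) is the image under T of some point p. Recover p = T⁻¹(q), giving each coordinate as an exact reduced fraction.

T1 = [-5/13 12/13 0; -12/13 -5/13 0; 0 0 1]
T2·T1 = [5/13 -12/13 0; -12/13 -5/13 0; 0 0 1]
T3·…·T1 = [-1/13 -29/26 0; -12/13 -5/13 0; 0 0 1]
T4·…·T1 = [-3/26 -87/52 0; -12/13 -5/13 0; 0 0 1]
T5·…·T1 = [3/26 87/52 0; -36/13 -15/13 0; 0 0 1]
det M = 9/2; M⁻¹ = [-10/39 -29/78 0; 8/13 1/39 0; 0 0 1]
M⁻¹ · (903/208, -855/52)ᵀ = (5, 9/4)ᵀ

p = (5, 9/4)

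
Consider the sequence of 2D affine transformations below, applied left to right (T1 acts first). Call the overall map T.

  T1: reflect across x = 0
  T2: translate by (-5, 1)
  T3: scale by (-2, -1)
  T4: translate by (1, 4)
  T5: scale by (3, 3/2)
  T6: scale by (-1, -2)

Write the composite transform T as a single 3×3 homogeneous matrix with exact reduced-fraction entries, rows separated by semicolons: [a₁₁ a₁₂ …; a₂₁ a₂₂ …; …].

T1 = [-1 0 0; 0 1 0; 0 0 1]
T2·T1 = [-1 0 -5; 0 1 1; 0 0 1]
T3·…·T1 = [2 0 10; 0 -1 -1; 0 0 1]
T4·…·T1 = [2 0 11; 0 -1 3; 0 0 1]
T5·…·T1 = [6 0 33; 0 -3/2 9/2; 0 0 1]
T6·…·T1 = [-6 0 -33; 0 3 -9; 0 0 1]

T = [-6 0 -33; 0 3 -9; 0 0 1]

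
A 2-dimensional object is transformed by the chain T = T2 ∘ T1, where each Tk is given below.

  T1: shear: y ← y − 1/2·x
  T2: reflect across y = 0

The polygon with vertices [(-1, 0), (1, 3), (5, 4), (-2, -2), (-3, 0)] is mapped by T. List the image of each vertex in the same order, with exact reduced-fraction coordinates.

T1 shear: y ← y − 1/2·x: (-1, 0) → (-1, 1/2); (1, 3) → (1, 5/2); (5, 4) → (5, 3/2); (-2, -2) → (-2, -1); (-3, 0) → (-3, 3/2)
T2 reflect across y = 0: (-1, 1/2) → (-1, -1/2); (1, 5/2) → (1, -5/2); (5, 3/2) → (5, -3/2); (-2, -1) → (-2, 1); (-3, 3/2) → (-3, -3/2)

image vertices: (-1, -1/2), (1, -5/2), (5, -3/2), (-2, 1), (-3, -3/2)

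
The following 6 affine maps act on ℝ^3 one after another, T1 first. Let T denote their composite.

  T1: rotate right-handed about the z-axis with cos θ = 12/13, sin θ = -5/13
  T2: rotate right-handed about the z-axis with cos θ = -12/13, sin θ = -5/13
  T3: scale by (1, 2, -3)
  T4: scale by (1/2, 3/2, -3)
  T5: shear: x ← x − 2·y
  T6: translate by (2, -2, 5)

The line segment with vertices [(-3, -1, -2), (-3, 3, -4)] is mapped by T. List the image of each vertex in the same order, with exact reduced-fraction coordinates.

image vertices: (-5/2, 1, -13), (43/2, -11, -31)

T1 rotate right-handed about the z-axis with cos θ = 12/13, sin θ = -5/13: (-3, -1, -2) → (-41/13, 3/13, -2); (-3, 3, -4) → (-21/13, 51/13, -4)
T2 rotate right-handed about the z-axis with cos θ = -12/13, sin θ = -5/13: (-41/13, 3/13, -2) → (3, 1, -2); (-21/13, 51/13, -4) → (3, -3, -4)
T3 scale by (1, 2, -3): (3, 1, -2) → (3, 2, 6); (3, -3, -4) → (3, -6, 12)
T4 scale by (1/2, 3/2, -3): (3, 2, 6) → (3/2, 3, -18); (3, -6, 12) → (3/2, -9, -36)
T5 shear: x ← x − 2·y: (3/2, 3, -18) → (-9/2, 3, -18); (3/2, -9, -36) → (39/2, -9, -36)
T6 translate by (2, -2, 5): (-9/2, 3, -18) → (-5/2, 1, -13); (39/2, -9, -36) → (43/2, -11, -31)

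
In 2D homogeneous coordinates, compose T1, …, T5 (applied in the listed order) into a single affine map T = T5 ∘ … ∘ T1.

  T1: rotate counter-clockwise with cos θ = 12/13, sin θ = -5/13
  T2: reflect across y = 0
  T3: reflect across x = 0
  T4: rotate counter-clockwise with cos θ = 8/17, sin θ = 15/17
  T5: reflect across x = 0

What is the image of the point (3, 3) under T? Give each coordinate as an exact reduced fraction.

T(p) = (93/221, -933/221)

T1 rotate counter-clockwise with cos θ = 12/13, sin θ = -5/13: (3, 3) → (51/13, 21/13)
T2 reflect across y = 0: (51/13, 21/13) → (51/13, -21/13)
T3 reflect across x = 0: (51/13, -21/13) → (-51/13, -21/13)
T4 rotate counter-clockwise with cos θ = 8/17, sin θ = 15/17: (-51/13, -21/13) → (-93/221, -933/221)
T5 reflect across x = 0: (-93/221, -933/221) → (93/221, -933/221)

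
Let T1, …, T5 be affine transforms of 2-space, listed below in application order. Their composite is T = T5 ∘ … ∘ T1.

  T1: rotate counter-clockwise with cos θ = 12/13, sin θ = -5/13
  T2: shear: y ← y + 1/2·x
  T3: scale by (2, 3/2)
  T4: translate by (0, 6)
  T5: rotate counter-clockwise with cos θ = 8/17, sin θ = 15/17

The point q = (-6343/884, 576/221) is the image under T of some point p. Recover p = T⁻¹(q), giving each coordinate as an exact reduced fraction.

T1 = [12/13 5/13 0; -5/13 12/13 0; 0 0 1]
T2·T1 = [12/13 5/13 0; 1/13 29/26 0; 0 0 1]
T3·…·T1 = [24/13 10/13 0; 3/26 87/52 0; 0 0 1]
T4·…·T1 = [24/13 10/13 0; 3/26 87/52 6; 0 0 1]
T5·…·T1 = [339/442 -985/884 -90/17; 372/221 324/221 48/17; 0 0 1]
det M = 3; M⁻¹ = [108/221 985/2652 20/13; -124/221 113/442 -48/13; 0 0 1]
M⁻¹ · (-6343/884, 576/221)ᵀ = (-1, 1)ᵀ

p = (-1, 1)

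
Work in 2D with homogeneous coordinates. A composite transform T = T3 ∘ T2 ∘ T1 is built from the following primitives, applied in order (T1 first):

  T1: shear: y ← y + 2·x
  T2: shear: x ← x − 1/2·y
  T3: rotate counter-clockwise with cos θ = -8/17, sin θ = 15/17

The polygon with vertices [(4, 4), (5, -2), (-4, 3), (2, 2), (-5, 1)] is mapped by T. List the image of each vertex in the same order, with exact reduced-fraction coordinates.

T1 shear: y ← y + 2·x: (4, 4) → (4, 12); (5, -2) → (5, 8); (-4, 3) → (-4, -5); (2, 2) → (2, 6); (-5, 1) → (-5, -9)
T2 shear: x ← x − 1/2·y: (4, 12) → (-2, 12); (5, 8) → (1, 8); (-4, -5) → (-3/2, -5); (2, 6) → (-1, 6); (-5, -9) → (-1/2, -9)
T3 rotate counter-clockwise with cos θ = -8/17, sin θ = 15/17: (-2, 12) → (-164/17, -126/17); (1, 8) → (-128/17, -49/17); (-3/2, -5) → (87/17, 35/34); (-1, 6) → (-82/17, -63/17); (-1/2, -9) → (139/17, 129/34)

image vertices: (-164/17, -126/17), (-128/17, -49/17), (87/17, 35/34), (-82/17, -63/17), (139/17, 129/34)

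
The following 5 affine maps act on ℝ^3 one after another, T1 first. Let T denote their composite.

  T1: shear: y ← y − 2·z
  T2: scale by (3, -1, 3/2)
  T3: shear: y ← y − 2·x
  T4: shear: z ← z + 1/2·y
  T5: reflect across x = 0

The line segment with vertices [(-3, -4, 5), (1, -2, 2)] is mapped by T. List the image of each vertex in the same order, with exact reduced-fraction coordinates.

image vertices: (9, 32, 47/2), (-3, 0, 3)

T1 shear: y ← y − 2·z: (-3, -4, 5) → (-3, -14, 5); (1, -2, 2) → (1, -6, 2)
T2 scale by (3, -1, 3/2): (-3, -14, 5) → (-9, 14, 15/2); (1, -6, 2) → (3, 6, 3)
T3 shear: y ← y − 2·x: (-9, 14, 15/2) → (-9, 32, 15/2); (3, 6, 3) → (3, 0, 3)
T4 shear: z ← z + 1/2·y: (-9, 32, 15/2) → (-9, 32, 47/2); (3, 0, 3) → (3, 0, 3)
T5 reflect across x = 0: (-9, 32, 47/2) → (9, 32, 47/2); (3, 0, 3) → (-3, 0, 3)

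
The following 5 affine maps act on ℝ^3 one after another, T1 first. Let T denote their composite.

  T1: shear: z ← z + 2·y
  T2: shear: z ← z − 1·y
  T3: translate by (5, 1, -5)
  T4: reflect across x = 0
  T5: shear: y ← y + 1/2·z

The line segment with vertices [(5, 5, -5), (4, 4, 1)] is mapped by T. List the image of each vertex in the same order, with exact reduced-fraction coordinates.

image vertices: (-10, 7/2, -5), (-9, 5, 0)

T1 shear: z ← z + 2·y: (5, 5, -5) → (5, 5, 5); (4, 4, 1) → (4, 4, 9)
T2 shear: z ← z − 1·y: (5, 5, 5) → (5, 5, 0); (4, 4, 9) → (4, 4, 5)
T3 translate by (5, 1, -5): (5, 5, 0) → (10, 6, -5); (4, 4, 5) → (9, 5, 0)
T4 reflect across x = 0: (10, 6, -5) → (-10, 6, -5); (9, 5, 0) → (-9, 5, 0)
T5 shear: y ← y + 1/2·z: (-10, 6, -5) → (-10, 7/2, -5); (-9, 5, 0) → (-9, 5, 0)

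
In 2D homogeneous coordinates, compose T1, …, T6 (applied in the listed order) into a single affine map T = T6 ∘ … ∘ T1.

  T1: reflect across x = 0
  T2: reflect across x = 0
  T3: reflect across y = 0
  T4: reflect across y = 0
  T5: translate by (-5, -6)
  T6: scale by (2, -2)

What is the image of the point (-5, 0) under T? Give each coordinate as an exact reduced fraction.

T(p) = (-20, 12)

T1 reflect across x = 0: (-5, 0) → (5, 0)
T2 reflect across x = 0: (5, 0) → (-5, 0)
T3 reflect across y = 0: (-5, 0) → (-5, 0)
T4 reflect across y = 0: (-5, 0) → (-5, 0)
T5 translate by (-5, -6): (-5, 0) → (-10, -6)
T6 scale by (2, -2): (-10, -6) → (-20, 12)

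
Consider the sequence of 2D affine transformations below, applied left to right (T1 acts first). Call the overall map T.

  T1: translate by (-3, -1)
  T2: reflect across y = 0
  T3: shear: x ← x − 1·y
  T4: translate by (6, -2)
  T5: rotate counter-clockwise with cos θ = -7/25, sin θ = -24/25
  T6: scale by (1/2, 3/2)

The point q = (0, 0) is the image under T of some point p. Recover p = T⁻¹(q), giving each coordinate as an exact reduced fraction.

p = (-1, -1)

T1 = [1 0 -3; 0 1 -1; 0 0 1]
T2·T1 = [1 0 -3; 0 -1 1; 0 0 1]
T3·…·T1 = [1 1 -4; 0 -1 1; 0 0 1]
T4·…·T1 = [1 1 2; 0 -1 -1; 0 0 1]
T5·…·T1 = [-7/25 -31/25 -38/25; -24/25 -17/25 -41/25; 0 0 1]
T6·…·T1 = [-7/50 -31/50 -19/25; -36/25 -51/50 -123/50; 0 0 1]
det M = -3/4; M⁻¹ = [34/25 -62/75 -1; -48/25 14/75 -1; 0 0 1]
M⁻¹ · (0, 0)ᵀ = (-1, -1)ᵀ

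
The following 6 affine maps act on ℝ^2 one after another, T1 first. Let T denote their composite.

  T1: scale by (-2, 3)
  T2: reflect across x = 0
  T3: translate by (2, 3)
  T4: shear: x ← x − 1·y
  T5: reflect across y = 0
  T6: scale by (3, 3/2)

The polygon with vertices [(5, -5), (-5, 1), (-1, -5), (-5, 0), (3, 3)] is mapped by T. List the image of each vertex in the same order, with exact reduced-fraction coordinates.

image vertices: (72, 18), (-42, -9), (36, 18), (-33, -9/2), (-12, -18)

T1 scale by (-2, 3): (5, -5) → (-10, -15); (-5, 1) → (10, 3); (-1, -5) → (2, -15); (-5, 0) → (10, 0); (3, 3) → (-6, 9)
T2 reflect across x = 0: (-10, -15) → (10, -15); (10, 3) → (-10, 3); (2, -15) → (-2, -15); (10, 0) → (-10, 0); (-6, 9) → (6, 9)
T3 translate by (2, 3): (10, -15) → (12, -12); (-10, 3) → (-8, 6); (-2, -15) → (0, -12); (-10, 0) → (-8, 3); (6, 9) → (8, 12)
T4 shear: x ← x − 1·y: (12, -12) → (24, -12); (-8, 6) → (-14, 6); (0, -12) → (12, -12); (-8, 3) → (-11, 3); (8, 12) → (-4, 12)
T5 reflect across y = 0: (24, -12) → (24, 12); (-14, 6) → (-14, -6); (12, -12) → (12, 12); (-11, 3) → (-11, -3); (-4, 12) → (-4, -12)
T6 scale by (3, 3/2): (24, 12) → (72, 18); (-14, -6) → (-42, -9); (12, 12) → (36, 18); (-11, -3) → (-33, -9/2); (-4, -12) → (-12, -18)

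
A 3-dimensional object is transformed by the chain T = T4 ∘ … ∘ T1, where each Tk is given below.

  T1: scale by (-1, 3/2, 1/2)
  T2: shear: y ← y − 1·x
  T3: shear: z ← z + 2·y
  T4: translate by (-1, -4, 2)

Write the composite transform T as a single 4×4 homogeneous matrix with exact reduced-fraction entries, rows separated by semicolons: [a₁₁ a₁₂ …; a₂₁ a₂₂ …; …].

T = [-1 0 0 -1; 1 3/2 0 -4; 2 3 1/2 2; 0 0 0 1]

T1 = [-1 0 0 0; 0 3/2 0 0; 0 0 1/2 0; 0 0 0 1]
T2·T1 = [-1 0 0 0; 1 3/2 0 0; 0 0 1/2 0; 0 0 0 1]
T3·…·T1 = [-1 0 0 0; 1 3/2 0 0; 2 3 1/2 0; 0 0 0 1]
T4·…·T1 = [-1 0 0 -1; 1 3/2 0 -4; 2 3 1/2 2; 0 0 0 1]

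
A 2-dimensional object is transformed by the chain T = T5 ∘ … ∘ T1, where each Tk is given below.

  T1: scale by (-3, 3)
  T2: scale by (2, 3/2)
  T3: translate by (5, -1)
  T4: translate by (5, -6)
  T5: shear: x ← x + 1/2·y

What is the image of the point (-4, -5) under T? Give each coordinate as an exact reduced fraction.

T1 scale by (-3, 3): (-4, -5) → (12, -15)
T2 scale by (2, 3/2): (12, -15) → (24, -45/2)
T3 translate by (5, -1): (24, -45/2) → (29, -47/2)
T4 translate by (5, -6): (29, -47/2) → (34, -59/2)
T5 shear: x ← x + 1/2·y: (34, -59/2) → (77/4, -59/2)

T(p) = (77/4, -59/2)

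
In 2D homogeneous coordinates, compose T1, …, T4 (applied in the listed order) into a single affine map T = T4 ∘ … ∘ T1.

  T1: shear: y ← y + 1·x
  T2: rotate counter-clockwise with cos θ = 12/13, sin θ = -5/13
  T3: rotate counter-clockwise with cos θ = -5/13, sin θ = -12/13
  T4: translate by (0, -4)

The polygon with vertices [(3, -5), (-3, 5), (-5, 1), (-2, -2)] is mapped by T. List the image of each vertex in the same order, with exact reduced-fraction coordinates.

image vertices: (-46/13, -61/13), (46/13, -43/13), (124/169, 399/169), (-236/169, 42/169)

T1 shear: y ← y + 1·x: (3, -5) → (3, -2); (-3, 5) → (-3, 2); (-5, 1) → (-5, -4); (-2, -2) → (-2, -4)
T2 rotate counter-clockwise with cos θ = 12/13, sin θ = -5/13: (3, -2) → (2, -3); (-3, 2) → (-2, 3); (-5, -4) → (-80/13, -23/13); (-2, -4) → (-44/13, -38/13)
T3 rotate counter-clockwise with cos θ = -5/13, sin θ = -12/13: (2, -3) → (-46/13, -9/13); (-2, 3) → (46/13, 9/13); (-80/13, -23/13) → (124/169, 1075/169); (-44/13, -38/13) → (-236/169, 718/169)
T4 translate by (0, -4): (-46/13, -9/13) → (-46/13, -61/13); (46/13, 9/13) → (46/13, -43/13); (124/169, 1075/169) → (124/169, 399/169); (-236/169, 718/169) → (-236/169, 42/169)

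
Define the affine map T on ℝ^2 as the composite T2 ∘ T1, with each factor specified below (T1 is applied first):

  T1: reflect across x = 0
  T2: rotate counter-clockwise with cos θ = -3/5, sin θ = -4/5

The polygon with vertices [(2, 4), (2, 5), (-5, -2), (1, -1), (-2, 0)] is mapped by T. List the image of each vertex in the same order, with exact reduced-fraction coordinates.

T1 reflect across x = 0: (2, 4) → (-2, 4); (2, 5) → (-2, 5); (-5, -2) → (5, -2); (1, -1) → (-1, -1); (-2, 0) → (2, 0)
T2 rotate counter-clockwise with cos θ = -3/5, sin θ = -4/5: (-2, 4) → (22/5, -4/5); (-2, 5) → (26/5, -7/5); (5, -2) → (-23/5, -14/5); (-1, -1) → (-1/5, 7/5); (2, 0) → (-6/5, -8/5)

image vertices: (22/5, -4/5), (26/5, -7/5), (-23/5, -14/5), (-1/5, 7/5), (-6/5, -8/5)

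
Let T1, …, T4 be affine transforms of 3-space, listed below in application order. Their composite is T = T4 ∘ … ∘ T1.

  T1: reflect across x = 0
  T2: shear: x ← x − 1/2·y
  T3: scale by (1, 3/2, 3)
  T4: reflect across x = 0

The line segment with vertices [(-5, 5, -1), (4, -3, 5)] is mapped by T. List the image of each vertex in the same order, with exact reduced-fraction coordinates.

T1 reflect across x = 0: (-5, 5, -1) → (5, 5, -1); (4, -3, 5) → (-4, -3, 5)
T2 shear: x ← x − 1/2·y: (5, 5, -1) → (5/2, 5, -1); (-4, -3, 5) → (-5/2, -3, 5)
T3 scale by (1, 3/2, 3): (5/2, 5, -1) → (5/2, 15/2, -3); (-5/2, -3, 5) → (-5/2, -9/2, 15)
T4 reflect across x = 0: (5/2, 15/2, -3) → (-5/2, 15/2, -3); (-5/2, -9/2, 15) → (5/2, -9/2, 15)

image vertices: (-5/2, 15/2, -3), (5/2, -9/2, 15)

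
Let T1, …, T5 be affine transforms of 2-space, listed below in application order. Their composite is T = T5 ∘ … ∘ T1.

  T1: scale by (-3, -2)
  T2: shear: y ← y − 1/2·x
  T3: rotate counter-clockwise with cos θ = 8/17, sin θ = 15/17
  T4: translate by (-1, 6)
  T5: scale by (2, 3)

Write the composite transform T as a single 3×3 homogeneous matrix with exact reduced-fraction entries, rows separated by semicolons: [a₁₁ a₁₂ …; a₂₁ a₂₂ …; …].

T1 = [-3 0 0; 0 -2 0; 0 0 1]
T2·T1 = [-3 0 0; 3/2 -2 0; 0 0 1]
T3·…·T1 = [-93/34 30/17 0; -33/17 -16/17 0; 0 0 1]
T4·…·T1 = [-93/34 30/17 -1; -33/17 -16/17 6; 0 0 1]
T5·…·T1 = [-93/17 60/17 -2; -99/17 -48/17 18; 0 0 1]

T = [-93/17 60/17 -2; -99/17 -48/17 18; 0 0 1]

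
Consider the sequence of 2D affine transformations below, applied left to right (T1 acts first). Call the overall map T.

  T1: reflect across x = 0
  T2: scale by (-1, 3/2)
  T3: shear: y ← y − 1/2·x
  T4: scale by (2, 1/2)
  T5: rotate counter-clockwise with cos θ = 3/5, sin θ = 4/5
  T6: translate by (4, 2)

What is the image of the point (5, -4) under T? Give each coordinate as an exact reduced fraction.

T1 reflect across x = 0: (5, -4) → (-5, -4)
T2 scale by (-1, 3/2): (-5, -4) → (5, -6)
T3 shear: y ← y − 1/2·x: (5, -6) → (5, -17/2)
T4 scale by (2, 1/2): (5, -17/2) → (10, -17/4)
T5 rotate counter-clockwise with cos θ = 3/5, sin θ = 4/5: (10, -17/4) → (47/5, 109/20)
T6 translate by (4, 2): (47/5, 109/20) → (67/5, 149/20)

T(p) = (67/5, 149/20)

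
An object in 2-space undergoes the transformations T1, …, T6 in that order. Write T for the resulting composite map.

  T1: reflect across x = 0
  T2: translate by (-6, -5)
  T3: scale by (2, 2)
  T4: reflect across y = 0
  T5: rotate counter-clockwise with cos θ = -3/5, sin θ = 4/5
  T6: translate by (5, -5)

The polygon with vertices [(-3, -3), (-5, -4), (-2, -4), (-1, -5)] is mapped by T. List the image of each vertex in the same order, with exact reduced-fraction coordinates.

image vertices: (-21/5, -97/5), (-41/5, -87/5), (-23/5, -111/5), (-5, -25)

T1 reflect across x = 0: (-3, -3) → (3, -3); (-5, -4) → (5, -4); (-2, -4) → (2, -4); (-1, -5) → (1, -5)
T2 translate by (-6, -5): (3, -3) → (-3, -8); (5, -4) → (-1, -9); (2, -4) → (-4, -9); (1, -5) → (-5, -10)
T3 scale by (2, 2): (-3, -8) → (-6, -16); (-1, -9) → (-2, -18); (-4, -9) → (-8, -18); (-5, -10) → (-10, -20)
T4 reflect across y = 0: (-6, -16) → (-6, 16); (-2, -18) → (-2, 18); (-8, -18) → (-8, 18); (-10, -20) → (-10, 20)
T5 rotate counter-clockwise with cos θ = -3/5, sin θ = 4/5: (-6, 16) → (-46/5, -72/5); (-2, 18) → (-66/5, -62/5); (-8, 18) → (-48/5, -86/5); (-10, 20) → (-10, -20)
T6 translate by (5, -5): (-46/5, -72/5) → (-21/5, -97/5); (-66/5, -62/5) → (-41/5, -87/5); (-48/5, -86/5) → (-23/5, -111/5); (-10, -20) → (-5, -25)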